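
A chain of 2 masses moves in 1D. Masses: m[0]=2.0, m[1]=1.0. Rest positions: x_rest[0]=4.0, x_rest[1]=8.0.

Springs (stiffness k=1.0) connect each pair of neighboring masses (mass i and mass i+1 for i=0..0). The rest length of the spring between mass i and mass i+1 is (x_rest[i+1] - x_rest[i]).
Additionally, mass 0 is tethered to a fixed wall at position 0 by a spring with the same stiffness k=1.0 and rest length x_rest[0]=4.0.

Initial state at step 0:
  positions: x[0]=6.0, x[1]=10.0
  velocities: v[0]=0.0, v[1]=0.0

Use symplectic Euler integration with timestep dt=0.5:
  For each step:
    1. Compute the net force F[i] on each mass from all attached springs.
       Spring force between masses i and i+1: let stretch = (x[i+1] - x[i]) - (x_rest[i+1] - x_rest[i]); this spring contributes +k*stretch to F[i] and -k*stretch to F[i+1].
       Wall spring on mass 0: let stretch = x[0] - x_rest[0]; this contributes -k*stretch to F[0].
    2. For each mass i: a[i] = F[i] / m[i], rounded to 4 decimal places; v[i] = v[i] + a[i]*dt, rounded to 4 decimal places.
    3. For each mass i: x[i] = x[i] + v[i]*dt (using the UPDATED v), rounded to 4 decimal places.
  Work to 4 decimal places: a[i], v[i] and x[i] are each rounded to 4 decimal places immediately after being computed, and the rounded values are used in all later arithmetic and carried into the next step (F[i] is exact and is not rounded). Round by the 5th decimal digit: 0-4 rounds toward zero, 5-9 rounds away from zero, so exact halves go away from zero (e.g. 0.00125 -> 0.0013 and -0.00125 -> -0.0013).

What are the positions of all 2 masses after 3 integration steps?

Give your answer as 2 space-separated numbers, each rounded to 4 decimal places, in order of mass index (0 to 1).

Answer: 4.7891 9.7188

Derivation:
Step 0: x=[6.0000 10.0000] v=[0.0000 0.0000]
Step 1: x=[5.7500 10.0000] v=[-0.5000 0.0000]
Step 2: x=[5.3125 9.9375] v=[-0.8750 -0.1250]
Step 3: x=[4.7891 9.7188] v=[-1.0469 -0.4375]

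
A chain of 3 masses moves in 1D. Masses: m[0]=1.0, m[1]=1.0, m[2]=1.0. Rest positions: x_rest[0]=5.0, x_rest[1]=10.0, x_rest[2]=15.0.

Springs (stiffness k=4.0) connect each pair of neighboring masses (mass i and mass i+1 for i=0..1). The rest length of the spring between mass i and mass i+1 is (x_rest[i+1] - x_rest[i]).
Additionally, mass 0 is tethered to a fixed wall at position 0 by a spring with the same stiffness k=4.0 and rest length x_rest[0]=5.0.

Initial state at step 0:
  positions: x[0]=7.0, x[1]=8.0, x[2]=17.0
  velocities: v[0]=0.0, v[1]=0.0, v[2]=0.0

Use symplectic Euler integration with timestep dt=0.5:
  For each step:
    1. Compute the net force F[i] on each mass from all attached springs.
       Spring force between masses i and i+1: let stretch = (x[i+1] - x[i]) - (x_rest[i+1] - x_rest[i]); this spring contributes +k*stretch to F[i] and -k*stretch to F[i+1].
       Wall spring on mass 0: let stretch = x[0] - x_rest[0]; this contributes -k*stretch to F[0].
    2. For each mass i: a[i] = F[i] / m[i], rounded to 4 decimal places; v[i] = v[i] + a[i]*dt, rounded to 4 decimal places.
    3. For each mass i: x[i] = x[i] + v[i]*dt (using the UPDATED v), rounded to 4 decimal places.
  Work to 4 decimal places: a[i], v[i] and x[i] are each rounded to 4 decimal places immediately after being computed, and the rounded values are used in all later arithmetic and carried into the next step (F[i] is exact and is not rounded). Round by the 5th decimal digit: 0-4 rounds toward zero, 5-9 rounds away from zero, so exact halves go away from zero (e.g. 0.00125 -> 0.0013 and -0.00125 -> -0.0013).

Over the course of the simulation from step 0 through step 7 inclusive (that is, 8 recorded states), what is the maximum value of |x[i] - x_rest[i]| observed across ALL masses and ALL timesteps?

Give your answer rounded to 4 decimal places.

Step 0: x=[7.0000 8.0000 17.0000] v=[0.0000 0.0000 0.0000]
Step 1: x=[1.0000 16.0000 13.0000] v=[-12.0000 16.0000 -8.0000]
Step 2: x=[9.0000 6.0000 17.0000] v=[16.0000 -20.0000 8.0000]
Step 3: x=[5.0000 10.0000 15.0000] v=[-8.0000 8.0000 -4.0000]
Step 4: x=[1.0000 14.0000 13.0000] v=[-8.0000 8.0000 -4.0000]
Step 5: x=[9.0000 4.0000 17.0000] v=[16.0000 -20.0000 8.0000]
Step 6: x=[3.0000 12.0000 13.0000] v=[-12.0000 16.0000 -8.0000]
Step 7: x=[3.0000 12.0000 13.0000] v=[0.0000 0.0000 0.0000]
Max displacement = 6.0000

Answer: 6.0000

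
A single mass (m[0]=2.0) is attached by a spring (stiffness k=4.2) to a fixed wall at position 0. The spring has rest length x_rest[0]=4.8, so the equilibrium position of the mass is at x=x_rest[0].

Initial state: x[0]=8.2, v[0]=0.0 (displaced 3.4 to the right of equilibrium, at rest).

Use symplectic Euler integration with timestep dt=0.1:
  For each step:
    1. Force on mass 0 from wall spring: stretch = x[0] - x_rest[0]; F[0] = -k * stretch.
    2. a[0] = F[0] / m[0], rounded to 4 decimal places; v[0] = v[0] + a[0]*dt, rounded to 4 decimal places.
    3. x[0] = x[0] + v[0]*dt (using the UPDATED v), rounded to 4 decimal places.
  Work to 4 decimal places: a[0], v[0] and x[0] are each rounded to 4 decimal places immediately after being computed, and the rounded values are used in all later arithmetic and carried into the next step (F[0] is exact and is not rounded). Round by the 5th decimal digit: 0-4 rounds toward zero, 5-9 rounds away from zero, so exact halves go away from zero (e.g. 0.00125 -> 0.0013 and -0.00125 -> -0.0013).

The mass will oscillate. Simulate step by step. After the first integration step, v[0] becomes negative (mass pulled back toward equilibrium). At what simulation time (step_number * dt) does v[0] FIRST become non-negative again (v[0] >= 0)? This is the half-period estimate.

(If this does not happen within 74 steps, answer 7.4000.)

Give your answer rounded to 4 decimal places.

Step 0: x=[8.2000] v=[0.0000]
Step 1: x=[8.1286] v=[-0.7140]
Step 2: x=[7.9873] v=[-1.4130]
Step 3: x=[7.7791] v=[-2.0823]
Step 4: x=[7.5083] v=[-2.7079]
Step 5: x=[7.1806] v=[-3.2766]
Step 6: x=[6.8030] v=[-3.7765]
Step 7: x=[6.3833] v=[-4.1971]
Step 8: x=[5.9303] v=[-4.5296]
Step 9: x=[5.4536] v=[-4.7670]
Step 10: x=[4.9632] v=[-4.9043]
Step 11: x=[4.4693] v=[-4.9386]
Step 12: x=[3.9824] v=[-4.8692]
Step 13: x=[3.5127] v=[-4.6975]
Step 14: x=[3.0700] v=[-4.4272]
Step 15: x=[2.6636] v=[-4.0639]
Step 16: x=[2.3021] v=[-3.6153]
Step 17: x=[1.9930] v=[-3.0907]
Step 18: x=[1.7429] v=[-2.5012]
Step 19: x=[1.5570] v=[-1.8592]
Step 20: x=[1.4392] v=[-1.1782]
Step 21: x=[1.3920] v=[-0.4724]
Step 22: x=[1.4163] v=[0.2433]
First v>=0 after going negative at step 22, time=2.2000

Answer: 2.2000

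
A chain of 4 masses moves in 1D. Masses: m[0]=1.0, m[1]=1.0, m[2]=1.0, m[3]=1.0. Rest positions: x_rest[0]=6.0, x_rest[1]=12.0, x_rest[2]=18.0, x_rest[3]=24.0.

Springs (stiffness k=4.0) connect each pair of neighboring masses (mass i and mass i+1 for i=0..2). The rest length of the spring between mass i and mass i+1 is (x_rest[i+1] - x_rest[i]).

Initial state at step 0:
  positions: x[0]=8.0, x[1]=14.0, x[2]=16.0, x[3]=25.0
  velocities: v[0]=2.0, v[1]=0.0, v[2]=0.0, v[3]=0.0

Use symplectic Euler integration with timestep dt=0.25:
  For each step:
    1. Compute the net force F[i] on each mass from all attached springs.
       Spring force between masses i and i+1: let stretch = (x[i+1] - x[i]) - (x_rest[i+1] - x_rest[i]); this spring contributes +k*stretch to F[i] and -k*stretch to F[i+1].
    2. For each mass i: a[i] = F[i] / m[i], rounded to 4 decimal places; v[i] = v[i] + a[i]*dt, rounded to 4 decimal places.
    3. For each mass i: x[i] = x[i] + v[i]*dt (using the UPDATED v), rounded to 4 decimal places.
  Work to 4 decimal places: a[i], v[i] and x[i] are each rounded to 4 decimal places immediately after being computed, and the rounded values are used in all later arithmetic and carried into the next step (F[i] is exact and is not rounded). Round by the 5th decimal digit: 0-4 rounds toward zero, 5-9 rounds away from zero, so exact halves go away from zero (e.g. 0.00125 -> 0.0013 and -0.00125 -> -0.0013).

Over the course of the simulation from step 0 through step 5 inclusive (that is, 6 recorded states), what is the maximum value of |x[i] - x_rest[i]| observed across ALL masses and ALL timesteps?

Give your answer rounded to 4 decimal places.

Step 0: x=[8.0000 14.0000 16.0000 25.0000] v=[2.0000 0.0000 0.0000 0.0000]
Step 1: x=[8.5000 13.0000 17.7500 24.2500] v=[2.0000 -4.0000 7.0000 -3.0000]
Step 2: x=[8.6250 12.0625 19.9375 23.3750] v=[0.5000 -3.7500 8.7500 -3.5000]
Step 3: x=[8.1094 12.2344 21.0156 23.1406] v=[-2.0625 0.6875 4.3125 -0.9375]
Step 4: x=[7.1250 13.5703 20.4297 23.8750] v=[-3.9375 5.3437 -2.3437 2.9375]
Step 5: x=[6.2520 15.0098 18.9903 25.2481] v=[-3.4922 5.7578 -5.7578 5.4922]
Max displacement = 3.0156

Answer: 3.0156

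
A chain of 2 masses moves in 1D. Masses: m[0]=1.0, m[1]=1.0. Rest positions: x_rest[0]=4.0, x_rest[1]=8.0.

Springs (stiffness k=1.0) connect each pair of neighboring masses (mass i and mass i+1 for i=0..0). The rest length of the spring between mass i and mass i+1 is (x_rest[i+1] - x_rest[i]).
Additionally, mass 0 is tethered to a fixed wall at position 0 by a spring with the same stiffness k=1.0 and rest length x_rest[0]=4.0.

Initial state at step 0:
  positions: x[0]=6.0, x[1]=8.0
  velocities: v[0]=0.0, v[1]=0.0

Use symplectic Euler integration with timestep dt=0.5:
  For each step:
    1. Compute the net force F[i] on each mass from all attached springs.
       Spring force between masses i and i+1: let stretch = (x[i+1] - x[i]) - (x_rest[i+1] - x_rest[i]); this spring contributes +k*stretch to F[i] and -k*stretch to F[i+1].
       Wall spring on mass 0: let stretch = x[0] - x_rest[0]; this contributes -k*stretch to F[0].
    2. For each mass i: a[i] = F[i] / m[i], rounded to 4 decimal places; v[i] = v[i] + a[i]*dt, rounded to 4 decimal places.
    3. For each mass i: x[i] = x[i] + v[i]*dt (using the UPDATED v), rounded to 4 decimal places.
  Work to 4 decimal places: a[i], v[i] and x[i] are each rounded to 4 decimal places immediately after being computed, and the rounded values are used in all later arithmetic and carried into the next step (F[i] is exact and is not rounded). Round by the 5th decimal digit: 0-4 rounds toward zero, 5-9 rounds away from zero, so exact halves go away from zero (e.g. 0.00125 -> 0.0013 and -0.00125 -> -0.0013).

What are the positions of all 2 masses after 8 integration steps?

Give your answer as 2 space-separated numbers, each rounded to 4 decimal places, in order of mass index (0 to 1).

Step 0: x=[6.0000 8.0000] v=[0.0000 0.0000]
Step 1: x=[5.0000 8.5000] v=[-2.0000 1.0000]
Step 2: x=[3.6250 9.1250] v=[-2.7500 1.2500]
Step 3: x=[2.7188 9.3750] v=[-1.8125 0.5000]
Step 4: x=[2.7969 8.9610] v=[0.1562 -0.8281]
Step 5: x=[3.7168 8.0059] v=[1.8398 -1.9102]
Step 6: x=[4.7798 6.9785] v=[2.1260 -2.0548]
Step 7: x=[5.1976 6.4014] v=[0.8355 -1.1542]
Step 8: x=[4.6169 6.5234] v=[-1.1614 0.2439]

Answer: 4.6169 6.5234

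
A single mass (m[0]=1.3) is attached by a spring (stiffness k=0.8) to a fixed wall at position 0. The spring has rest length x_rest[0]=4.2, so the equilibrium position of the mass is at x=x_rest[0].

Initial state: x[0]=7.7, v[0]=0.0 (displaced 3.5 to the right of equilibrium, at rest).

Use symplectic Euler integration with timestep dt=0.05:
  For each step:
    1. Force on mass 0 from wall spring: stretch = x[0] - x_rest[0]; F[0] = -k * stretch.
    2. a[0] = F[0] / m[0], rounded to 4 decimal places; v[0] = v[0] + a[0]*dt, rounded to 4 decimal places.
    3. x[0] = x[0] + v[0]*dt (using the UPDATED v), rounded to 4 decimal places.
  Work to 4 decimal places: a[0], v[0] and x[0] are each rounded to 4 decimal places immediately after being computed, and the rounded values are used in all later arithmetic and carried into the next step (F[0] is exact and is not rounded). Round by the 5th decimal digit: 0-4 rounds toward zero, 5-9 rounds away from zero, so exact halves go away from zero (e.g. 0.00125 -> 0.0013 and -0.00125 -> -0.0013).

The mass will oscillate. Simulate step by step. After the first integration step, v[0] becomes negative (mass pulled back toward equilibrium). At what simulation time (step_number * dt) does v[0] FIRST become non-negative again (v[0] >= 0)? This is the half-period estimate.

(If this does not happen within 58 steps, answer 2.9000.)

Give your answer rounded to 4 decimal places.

Step 0: x=[7.7000] v=[0.0000]
Step 1: x=[7.6946] v=[-0.1077]
Step 2: x=[7.6838] v=[-0.2152]
Step 3: x=[7.6677] v=[-0.3224]
Step 4: x=[7.6462] v=[-0.4291]
Step 5: x=[7.6194] v=[-0.5351]
Step 6: x=[7.5874] v=[-0.6403]
Step 7: x=[7.5502] v=[-0.7445]
Step 8: x=[7.5078] v=[-0.8476]
Step 9: x=[7.4603] v=[-0.9494]
Step 10: x=[7.4078] v=[-1.0497]
Step 11: x=[7.3504] v=[-1.1484]
Step 12: x=[7.2881] v=[-1.2453]
Step 13: x=[7.2211] v=[-1.3403]
Step 14: x=[7.1494] v=[-1.4333]
Step 15: x=[7.0732] v=[-1.5241]
Step 16: x=[6.9926] v=[-1.6125]
Step 17: x=[6.9077] v=[-1.6984]
Step 18: x=[6.8186] v=[-1.7817]
Step 19: x=[6.7255] v=[-1.8623]
Step 20: x=[6.6285] v=[-1.9400]
Step 21: x=[6.5278] v=[-2.0147]
Step 22: x=[6.4235] v=[-2.0863]
Step 23: x=[6.3158] v=[-2.1547]
Step 24: x=[6.2048] v=[-2.2198]
Step 25: x=[6.0907] v=[-2.2815]
Step 26: x=[5.9737] v=[-2.3397]
Step 27: x=[5.8540] v=[-2.3943]
Step 28: x=[5.7317] v=[-2.4452]
Step 29: x=[5.6071] v=[-2.4923]
Step 30: x=[5.4803] v=[-2.5356]
Step 31: x=[5.3516] v=[-2.5750]
Step 32: x=[5.2211] v=[-2.6104]
Step 33: x=[5.0890] v=[-2.6418]
Step 34: x=[4.9555] v=[-2.6692]
Step 35: x=[4.8209] v=[-2.6924]
Step 36: x=[4.6853] v=[-2.7115]
Step 37: x=[4.5490] v=[-2.7264]
Step 38: x=[4.4121] v=[-2.7371]
Step 39: x=[4.2749] v=[-2.7436]
Step 40: x=[4.1376] v=[-2.7459]
Step 41: x=[4.0004] v=[-2.7440]
Step 42: x=[3.8635] v=[-2.7379]
Step 43: x=[3.7271] v=[-2.7275]
Step 44: x=[3.5915] v=[-2.7130]
Step 45: x=[3.4568] v=[-2.6943]
Step 46: x=[3.3232] v=[-2.6714]
Step 47: x=[3.1910] v=[-2.6444]
Step 48: x=[3.0603] v=[-2.6134]
Step 49: x=[2.9314] v=[-2.5783]
Step 50: x=[2.8044] v=[-2.5393]
Step 51: x=[2.6796] v=[-2.4964]
Step 52: x=[2.5571] v=[-2.4496]
Step 53: x=[2.4371] v=[-2.3991]
Step 54: x=[2.3199] v=[-2.3449]
Step 55: x=[2.2055] v=[-2.2871]
Step 56: x=[2.0942] v=[-2.2257]
Step 57: x=[1.9862] v=[-2.1609]
Step 58: x=[1.8816] v=[-2.0928]
v[0] did not become non-negative within 58 steps; using fallback time=2.9000

Answer: 2.9000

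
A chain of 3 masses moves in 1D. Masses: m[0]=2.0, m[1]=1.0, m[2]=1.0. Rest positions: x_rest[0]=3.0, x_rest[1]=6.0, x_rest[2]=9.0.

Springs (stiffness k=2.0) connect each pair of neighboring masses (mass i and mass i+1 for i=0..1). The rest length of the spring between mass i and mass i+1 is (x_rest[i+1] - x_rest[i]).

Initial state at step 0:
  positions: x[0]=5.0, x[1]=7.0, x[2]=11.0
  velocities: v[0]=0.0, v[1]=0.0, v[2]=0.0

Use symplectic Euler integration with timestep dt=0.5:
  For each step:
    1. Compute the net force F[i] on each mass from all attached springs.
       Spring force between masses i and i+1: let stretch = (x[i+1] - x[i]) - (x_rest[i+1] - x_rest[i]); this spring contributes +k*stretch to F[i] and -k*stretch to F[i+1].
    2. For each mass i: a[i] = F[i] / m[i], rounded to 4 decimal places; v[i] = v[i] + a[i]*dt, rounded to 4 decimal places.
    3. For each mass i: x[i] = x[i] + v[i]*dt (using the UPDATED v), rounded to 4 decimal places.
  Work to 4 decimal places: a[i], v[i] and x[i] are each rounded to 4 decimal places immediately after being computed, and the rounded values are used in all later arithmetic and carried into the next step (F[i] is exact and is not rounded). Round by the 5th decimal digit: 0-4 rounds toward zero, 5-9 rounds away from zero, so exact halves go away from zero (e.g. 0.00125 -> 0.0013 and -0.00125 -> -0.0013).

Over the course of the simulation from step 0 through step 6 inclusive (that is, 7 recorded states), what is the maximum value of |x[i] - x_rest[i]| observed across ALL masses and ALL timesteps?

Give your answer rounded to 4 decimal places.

Answer: 2.6250

Derivation:
Step 0: x=[5.0000 7.0000 11.0000] v=[0.0000 0.0000 0.0000]
Step 1: x=[4.7500 8.0000 10.5000] v=[-0.5000 2.0000 -1.0000]
Step 2: x=[4.5625 8.6250 10.2500] v=[-0.3750 1.2500 -0.5000]
Step 3: x=[4.6407 8.0313 10.6875] v=[0.1563 -1.1875 0.8750]
Step 4: x=[4.8165 7.0704 11.2969] v=[0.3516 -1.9219 1.2188]
Step 5: x=[4.8058 7.0958 11.2931] v=[-0.0215 0.0507 -0.0077]
Step 6: x=[4.6176 8.0748 10.6906] v=[-0.3765 1.9580 -1.2050]
Max displacement = 2.6250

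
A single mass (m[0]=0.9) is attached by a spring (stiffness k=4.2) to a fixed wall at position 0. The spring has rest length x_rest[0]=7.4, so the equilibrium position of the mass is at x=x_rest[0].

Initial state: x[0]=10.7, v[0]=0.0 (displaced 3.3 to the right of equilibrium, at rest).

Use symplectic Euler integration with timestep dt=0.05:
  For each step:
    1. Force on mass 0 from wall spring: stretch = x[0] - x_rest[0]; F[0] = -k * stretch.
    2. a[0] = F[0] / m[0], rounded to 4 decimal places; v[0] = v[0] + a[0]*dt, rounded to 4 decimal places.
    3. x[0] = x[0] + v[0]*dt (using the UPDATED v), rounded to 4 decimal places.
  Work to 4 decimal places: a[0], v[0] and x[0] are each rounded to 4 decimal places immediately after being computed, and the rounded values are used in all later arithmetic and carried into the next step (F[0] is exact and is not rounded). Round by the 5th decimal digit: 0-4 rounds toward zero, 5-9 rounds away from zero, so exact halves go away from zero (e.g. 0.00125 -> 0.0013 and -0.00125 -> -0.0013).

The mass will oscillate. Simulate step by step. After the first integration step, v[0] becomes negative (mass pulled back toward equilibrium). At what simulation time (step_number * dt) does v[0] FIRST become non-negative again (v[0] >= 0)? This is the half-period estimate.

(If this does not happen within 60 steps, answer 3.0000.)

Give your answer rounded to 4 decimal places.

Answer: 1.5000

Derivation:
Step 0: x=[10.7000] v=[0.0000]
Step 1: x=[10.6615] v=[-0.7700]
Step 2: x=[10.5850] v=[-1.5310]
Step 3: x=[10.4713] v=[-2.2742]
Step 4: x=[10.3218] v=[-2.9908]
Step 5: x=[10.1382] v=[-3.6726]
Step 6: x=[9.9226] v=[-4.3115]
Step 7: x=[9.6776] v=[-4.9001]
Step 8: x=[9.4060] v=[-5.4315]
Step 9: x=[9.1110] v=[-5.8996]
Step 10: x=[8.7961] v=[-6.2988]
Step 11: x=[8.4649] v=[-6.6246]
Step 12: x=[8.1212] v=[-6.8731]
Step 13: x=[7.7691] v=[-7.0414]
Step 14: x=[7.4127] v=[-7.1275]
Step 15: x=[7.0562] v=[-7.1305]
Step 16: x=[6.7037] v=[-7.0503]
Step 17: x=[6.3593] v=[-6.8878]
Step 18: x=[6.0271] v=[-6.6450]
Step 19: x=[5.7109] v=[-6.3247]
Step 20: x=[5.4144] v=[-5.9306]
Step 21: x=[5.1410] v=[-5.4673]
Step 22: x=[4.8940] v=[-4.9402]
Step 23: x=[4.6762] v=[-4.3555]
Step 24: x=[4.4902] v=[-3.7199]
Step 25: x=[4.3382] v=[-3.0409]
Step 26: x=[4.2219] v=[-2.3265]
Step 27: x=[4.1427] v=[-1.5849]
Step 28: x=[4.1015] v=[-0.8249]
Step 29: x=[4.0987] v=[-0.0553]
Step 30: x=[4.1345] v=[0.7150]
First v>=0 after going negative at step 30, time=1.5000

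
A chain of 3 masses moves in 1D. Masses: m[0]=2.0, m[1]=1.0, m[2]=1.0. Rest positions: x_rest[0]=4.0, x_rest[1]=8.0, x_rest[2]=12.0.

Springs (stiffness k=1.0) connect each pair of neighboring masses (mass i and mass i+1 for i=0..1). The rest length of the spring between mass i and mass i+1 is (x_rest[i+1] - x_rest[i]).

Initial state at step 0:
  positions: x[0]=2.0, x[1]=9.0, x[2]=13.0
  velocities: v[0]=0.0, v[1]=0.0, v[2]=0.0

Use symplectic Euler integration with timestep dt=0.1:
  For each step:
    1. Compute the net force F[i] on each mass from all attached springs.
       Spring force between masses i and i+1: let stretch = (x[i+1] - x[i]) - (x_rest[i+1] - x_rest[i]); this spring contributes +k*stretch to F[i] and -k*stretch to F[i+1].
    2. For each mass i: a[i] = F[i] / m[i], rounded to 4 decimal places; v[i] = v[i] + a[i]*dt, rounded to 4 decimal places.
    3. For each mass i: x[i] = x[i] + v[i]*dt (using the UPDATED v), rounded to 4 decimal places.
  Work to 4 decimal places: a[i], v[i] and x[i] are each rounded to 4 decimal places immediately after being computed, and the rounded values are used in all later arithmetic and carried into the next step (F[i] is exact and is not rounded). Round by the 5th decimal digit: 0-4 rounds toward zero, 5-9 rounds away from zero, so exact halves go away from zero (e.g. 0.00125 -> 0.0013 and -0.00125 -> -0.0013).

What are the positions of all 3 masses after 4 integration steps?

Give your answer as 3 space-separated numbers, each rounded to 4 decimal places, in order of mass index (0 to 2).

Answer: 2.1467 8.7112 12.9956

Derivation:
Step 0: x=[2.0000 9.0000 13.0000] v=[0.0000 0.0000 0.0000]
Step 1: x=[2.0150 8.9700 13.0000] v=[0.1500 -0.3000 0.0000]
Step 2: x=[2.0448 8.9108 12.9997] v=[0.2978 -0.5925 -0.0030]
Step 3: x=[2.0889 8.8238 12.9985] v=[0.4411 -0.8702 -0.0119]
Step 4: x=[2.1467 8.7112 12.9956] v=[0.5779 -1.1262 -0.0294]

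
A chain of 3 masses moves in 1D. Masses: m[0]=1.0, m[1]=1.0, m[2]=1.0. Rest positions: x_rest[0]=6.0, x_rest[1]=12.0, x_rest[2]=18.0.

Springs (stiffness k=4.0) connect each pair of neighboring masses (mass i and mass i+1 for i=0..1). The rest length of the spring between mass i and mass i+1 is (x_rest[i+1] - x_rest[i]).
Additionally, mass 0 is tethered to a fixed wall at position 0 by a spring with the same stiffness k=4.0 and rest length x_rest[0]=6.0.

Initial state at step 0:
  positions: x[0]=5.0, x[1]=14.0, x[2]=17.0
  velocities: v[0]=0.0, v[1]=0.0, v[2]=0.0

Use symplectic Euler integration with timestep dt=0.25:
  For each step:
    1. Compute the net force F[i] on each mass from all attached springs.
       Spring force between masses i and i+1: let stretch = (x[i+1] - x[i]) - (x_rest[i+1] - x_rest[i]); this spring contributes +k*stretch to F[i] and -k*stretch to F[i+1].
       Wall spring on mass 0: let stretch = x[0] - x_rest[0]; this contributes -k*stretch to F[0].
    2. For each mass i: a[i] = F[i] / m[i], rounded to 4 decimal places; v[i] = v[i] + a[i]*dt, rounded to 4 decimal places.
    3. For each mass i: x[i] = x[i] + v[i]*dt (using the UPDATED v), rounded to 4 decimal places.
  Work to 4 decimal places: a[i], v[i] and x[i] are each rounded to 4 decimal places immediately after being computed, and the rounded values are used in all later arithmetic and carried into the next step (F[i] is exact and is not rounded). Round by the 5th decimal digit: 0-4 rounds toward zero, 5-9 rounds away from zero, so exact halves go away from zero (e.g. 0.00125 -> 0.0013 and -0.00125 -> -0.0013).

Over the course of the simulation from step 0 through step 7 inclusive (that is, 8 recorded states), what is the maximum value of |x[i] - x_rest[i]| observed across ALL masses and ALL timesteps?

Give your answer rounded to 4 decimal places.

Step 0: x=[5.0000 14.0000 17.0000] v=[0.0000 0.0000 0.0000]
Step 1: x=[6.0000 12.5000 17.7500] v=[4.0000 -6.0000 3.0000]
Step 2: x=[7.1250 10.6875 18.6875] v=[4.5000 -7.2500 3.7500]
Step 3: x=[7.3594 9.9844 19.1250] v=[0.9375 -2.8125 1.7500]
Step 4: x=[6.4102 10.9102 18.7774] v=[-3.7969 3.7031 -1.3906]
Step 5: x=[4.9834 12.6778 17.9630] v=[-5.7071 7.0703 -3.2578]
Step 6: x=[4.2344 13.8431 17.3273] v=[-2.9961 4.6611 -2.5430]
Step 7: x=[4.8290 13.4773 17.3205] v=[2.3782 -1.4634 -0.0272]
Max displacement = 2.0156

Answer: 2.0156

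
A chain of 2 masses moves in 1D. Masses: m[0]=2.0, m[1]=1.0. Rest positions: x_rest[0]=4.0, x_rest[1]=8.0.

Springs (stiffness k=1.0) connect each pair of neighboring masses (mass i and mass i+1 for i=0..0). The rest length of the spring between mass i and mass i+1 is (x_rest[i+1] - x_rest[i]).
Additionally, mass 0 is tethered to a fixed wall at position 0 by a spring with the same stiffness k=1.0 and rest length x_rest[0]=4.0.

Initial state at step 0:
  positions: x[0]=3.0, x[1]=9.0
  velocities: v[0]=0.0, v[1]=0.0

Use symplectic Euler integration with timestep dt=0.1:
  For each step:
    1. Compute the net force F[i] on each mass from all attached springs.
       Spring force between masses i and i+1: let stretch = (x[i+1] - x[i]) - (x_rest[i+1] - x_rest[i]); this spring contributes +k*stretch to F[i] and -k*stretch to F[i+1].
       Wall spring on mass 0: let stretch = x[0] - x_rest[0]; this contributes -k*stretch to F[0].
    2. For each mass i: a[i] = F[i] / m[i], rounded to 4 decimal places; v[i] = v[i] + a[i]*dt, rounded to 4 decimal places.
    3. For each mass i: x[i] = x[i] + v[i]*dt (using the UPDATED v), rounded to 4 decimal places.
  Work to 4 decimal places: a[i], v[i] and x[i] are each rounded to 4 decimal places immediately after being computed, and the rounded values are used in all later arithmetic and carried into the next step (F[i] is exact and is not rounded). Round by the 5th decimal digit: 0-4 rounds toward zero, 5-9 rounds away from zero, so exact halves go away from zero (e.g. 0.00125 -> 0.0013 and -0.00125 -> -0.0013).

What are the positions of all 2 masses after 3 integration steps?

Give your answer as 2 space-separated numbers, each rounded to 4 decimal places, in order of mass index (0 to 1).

Step 0: x=[3.0000 9.0000] v=[0.0000 0.0000]
Step 1: x=[3.0150 8.9800] v=[0.1500 -0.2000]
Step 2: x=[3.0448 8.9404] v=[0.2975 -0.3965]
Step 3: x=[3.0888 8.8818] v=[0.4400 -0.5861]

Answer: 3.0888 8.8818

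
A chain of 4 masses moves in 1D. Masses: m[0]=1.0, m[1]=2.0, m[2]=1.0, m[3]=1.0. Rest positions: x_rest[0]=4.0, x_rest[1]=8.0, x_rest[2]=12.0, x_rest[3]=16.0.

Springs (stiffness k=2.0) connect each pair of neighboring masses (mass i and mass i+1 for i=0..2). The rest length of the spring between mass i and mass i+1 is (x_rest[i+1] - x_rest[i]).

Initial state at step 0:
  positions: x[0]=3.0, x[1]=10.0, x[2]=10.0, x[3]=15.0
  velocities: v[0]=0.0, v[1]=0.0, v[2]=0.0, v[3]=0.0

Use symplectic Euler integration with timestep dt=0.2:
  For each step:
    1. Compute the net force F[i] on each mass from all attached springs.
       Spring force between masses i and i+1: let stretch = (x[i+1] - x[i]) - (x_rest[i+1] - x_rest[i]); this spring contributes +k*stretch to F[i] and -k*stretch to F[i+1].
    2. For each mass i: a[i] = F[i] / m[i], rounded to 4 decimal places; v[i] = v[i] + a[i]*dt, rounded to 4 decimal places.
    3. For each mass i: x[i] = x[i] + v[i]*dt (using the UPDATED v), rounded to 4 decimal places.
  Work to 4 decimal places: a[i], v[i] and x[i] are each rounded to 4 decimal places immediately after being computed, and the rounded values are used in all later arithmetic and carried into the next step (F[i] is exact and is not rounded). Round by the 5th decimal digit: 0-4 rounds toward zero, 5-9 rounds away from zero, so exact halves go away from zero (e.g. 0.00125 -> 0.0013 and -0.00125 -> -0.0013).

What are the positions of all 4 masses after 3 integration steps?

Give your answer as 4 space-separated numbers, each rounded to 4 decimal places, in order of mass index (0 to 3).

Answer: 4.2392 8.5508 11.9578 14.7015

Derivation:
Step 0: x=[3.0000 10.0000 10.0000 15.0000] v=[0.0000 0.0000 0.0000 0.0000]
Step 1: x=[3.2400 9.7200 10.4000 14.9200] v=[1.2000 -1.4000 2.0000 -0.4000]
Step 2: x=[3.6784 9.2080 11.1072 14.7984] v=[2.1920 -2.5600 3.5360 -0.6080]
Step 3: x=[4.2392 8.5508 11.9578 14.7015] v=[2.8038 -3.2861 4.2528 -0.4845]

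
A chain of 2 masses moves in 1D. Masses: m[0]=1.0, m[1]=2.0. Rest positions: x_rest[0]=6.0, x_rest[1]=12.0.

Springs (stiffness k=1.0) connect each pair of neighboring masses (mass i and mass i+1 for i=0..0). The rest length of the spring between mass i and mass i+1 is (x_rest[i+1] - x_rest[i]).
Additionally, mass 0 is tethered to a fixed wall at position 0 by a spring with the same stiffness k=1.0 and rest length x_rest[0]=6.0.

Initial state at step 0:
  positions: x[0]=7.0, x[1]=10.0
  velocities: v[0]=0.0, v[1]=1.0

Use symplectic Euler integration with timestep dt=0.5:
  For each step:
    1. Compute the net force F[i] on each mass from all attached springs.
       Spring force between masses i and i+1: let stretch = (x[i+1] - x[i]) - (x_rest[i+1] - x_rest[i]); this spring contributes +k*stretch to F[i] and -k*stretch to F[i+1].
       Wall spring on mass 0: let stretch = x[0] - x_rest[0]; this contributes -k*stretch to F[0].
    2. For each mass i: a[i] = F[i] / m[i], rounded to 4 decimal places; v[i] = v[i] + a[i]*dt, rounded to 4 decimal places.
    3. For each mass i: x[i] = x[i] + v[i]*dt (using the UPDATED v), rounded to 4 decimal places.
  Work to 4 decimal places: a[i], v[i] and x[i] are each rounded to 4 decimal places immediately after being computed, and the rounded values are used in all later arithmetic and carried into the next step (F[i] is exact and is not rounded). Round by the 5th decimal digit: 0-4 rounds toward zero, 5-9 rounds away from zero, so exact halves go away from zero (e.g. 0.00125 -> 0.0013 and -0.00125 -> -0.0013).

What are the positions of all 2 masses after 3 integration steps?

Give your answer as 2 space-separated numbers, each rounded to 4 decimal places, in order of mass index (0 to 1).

Step 0: x=[7.0000 10.0000] v=[0.0000 1.0000]
Step 1: x=[6.0000 10.8750] v=[-2.0000 1.7500]
Step 2: x=[4.7188 11.8907] v=[-2.5625 2.0313]
Step 3: x=[4.0508 12.7599] v=[-1.3360 1.7383]

Answer: 4.0508 12.7599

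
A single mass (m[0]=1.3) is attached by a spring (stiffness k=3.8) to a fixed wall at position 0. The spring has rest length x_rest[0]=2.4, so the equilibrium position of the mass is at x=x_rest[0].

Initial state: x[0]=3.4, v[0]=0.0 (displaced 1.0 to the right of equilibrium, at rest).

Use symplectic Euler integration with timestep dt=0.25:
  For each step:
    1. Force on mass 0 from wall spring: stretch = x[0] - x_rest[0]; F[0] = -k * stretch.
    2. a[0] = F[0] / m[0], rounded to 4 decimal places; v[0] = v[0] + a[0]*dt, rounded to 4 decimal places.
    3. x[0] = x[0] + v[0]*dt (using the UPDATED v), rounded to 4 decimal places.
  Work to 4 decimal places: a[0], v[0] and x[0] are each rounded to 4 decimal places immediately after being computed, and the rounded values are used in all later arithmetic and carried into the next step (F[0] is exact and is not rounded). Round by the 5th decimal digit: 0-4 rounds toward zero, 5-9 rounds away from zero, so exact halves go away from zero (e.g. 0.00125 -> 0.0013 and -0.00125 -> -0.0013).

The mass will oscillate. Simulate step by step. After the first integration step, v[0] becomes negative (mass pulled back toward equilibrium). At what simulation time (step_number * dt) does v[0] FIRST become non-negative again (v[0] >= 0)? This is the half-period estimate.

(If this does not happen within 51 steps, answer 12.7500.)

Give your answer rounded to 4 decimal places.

Answer: 2.0000

Derivation:
Step 0: x=[3.4000] v=[0.0000]
Step 1: x=[3.2173] v=[-0.7308]
Step 2: x=[2.8853] v=[-1.3281]
Step 3: x=[2.4646] v=[-1.6828]
Step 4: x=[2.0321] v=[-1.7300]
Step 5: x=[1.6668] v=[-1.4612]
Step 6: x=[1.4355] v=[-0.9254]
Step 7: x=[1.3804] v=[-0.2206]
Step 8: x=[1.5115] v=[0.5245]
First v>=0 after going negative at step 8, time=2.0000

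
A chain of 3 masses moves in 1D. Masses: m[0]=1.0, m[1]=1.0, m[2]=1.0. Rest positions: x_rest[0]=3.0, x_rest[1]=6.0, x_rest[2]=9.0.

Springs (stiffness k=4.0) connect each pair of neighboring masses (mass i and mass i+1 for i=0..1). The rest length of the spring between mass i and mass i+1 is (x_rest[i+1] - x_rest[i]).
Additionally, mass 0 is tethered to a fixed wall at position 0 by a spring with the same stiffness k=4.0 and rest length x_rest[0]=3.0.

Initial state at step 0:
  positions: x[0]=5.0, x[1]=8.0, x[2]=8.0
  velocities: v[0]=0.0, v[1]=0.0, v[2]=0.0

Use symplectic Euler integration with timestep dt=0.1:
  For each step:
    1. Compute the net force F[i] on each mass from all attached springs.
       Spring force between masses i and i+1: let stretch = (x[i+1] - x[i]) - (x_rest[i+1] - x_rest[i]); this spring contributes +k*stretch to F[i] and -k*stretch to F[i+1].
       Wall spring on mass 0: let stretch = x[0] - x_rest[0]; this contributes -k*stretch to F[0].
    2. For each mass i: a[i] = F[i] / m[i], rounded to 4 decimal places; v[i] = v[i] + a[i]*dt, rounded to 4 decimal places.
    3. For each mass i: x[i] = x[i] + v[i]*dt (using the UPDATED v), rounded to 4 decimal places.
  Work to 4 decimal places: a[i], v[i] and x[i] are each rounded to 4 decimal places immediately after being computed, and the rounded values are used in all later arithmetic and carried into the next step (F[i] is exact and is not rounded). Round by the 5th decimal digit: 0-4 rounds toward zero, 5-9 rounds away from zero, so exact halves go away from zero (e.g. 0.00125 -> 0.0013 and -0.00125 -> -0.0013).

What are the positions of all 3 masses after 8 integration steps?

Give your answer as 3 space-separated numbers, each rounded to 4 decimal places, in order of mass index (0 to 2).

Answer: 2.5703 5.5363 10.6503

Derivation:
Step 0: x=[5.0000 8.0000 8.0000] v=[0.0000 0.0000 0.0000]
Step 1: x=[4.9200 7.8800 8.1200] v=[-0.8000 -1.2000 1.2000]
Step 2: x=[4.7616 7.6512 8.3504] v=[-1.5840 -2.2880 2.3040]
Step 3: x=[4.5283 7.3348 8.6728] v=[-2.3328 -3.1642 3.2243]
Step 4: x=[4.2262 6.9596 9.0617] v=[-3.0215 -3.7516 3.8891]
Step 5: x=[3.8643 6.5592 9.4865] v=[-3.6186 -4.0041 4.2483]
Step 6: x=[3.4557 6.1681 9.9142] v=[-4.0864 -3.9111 4.2774]
Step 7: x=[3.0173 5.8183 10.3121] v=[-4.3837 -3.4976 3.9790]
Step 8: x=[2.5703 5.5363 10.6503] v=[-4.4702 -2.8205 3.3815]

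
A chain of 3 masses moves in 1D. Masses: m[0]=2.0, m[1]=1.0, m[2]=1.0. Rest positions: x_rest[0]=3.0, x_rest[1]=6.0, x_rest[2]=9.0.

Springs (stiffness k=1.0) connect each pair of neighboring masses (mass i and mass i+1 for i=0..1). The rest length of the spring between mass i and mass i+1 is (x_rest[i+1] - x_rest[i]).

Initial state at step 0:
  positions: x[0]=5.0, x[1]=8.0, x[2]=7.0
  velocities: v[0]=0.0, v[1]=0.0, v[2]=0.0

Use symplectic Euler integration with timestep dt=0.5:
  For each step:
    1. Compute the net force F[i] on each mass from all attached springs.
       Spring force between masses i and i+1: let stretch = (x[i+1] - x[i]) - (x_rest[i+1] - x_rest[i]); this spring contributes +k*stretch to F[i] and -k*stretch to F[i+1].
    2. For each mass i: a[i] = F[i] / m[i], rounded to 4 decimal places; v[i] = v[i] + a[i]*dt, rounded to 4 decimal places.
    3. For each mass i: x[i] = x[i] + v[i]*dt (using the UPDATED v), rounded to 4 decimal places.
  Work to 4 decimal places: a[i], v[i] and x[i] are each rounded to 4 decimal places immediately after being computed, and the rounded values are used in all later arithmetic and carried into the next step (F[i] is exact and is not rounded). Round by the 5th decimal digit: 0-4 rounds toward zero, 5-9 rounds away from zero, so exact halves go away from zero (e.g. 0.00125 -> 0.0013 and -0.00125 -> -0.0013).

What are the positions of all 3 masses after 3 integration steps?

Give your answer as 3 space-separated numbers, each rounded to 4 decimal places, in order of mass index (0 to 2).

Step 0: x=[5.0000 8.0000 7.0000] v=[0.0000 0.0000 0.0000]
Step 1: x=[5.0000 7.0000 8.0000] v=[0.0000 -2.0000 2.0000]
Step 2: x=[4.8750 5.7500 9.5000] v=[-0.2500 -2.5000 3.0000]
Step 3: x=[4.4844 5.2188 10.8125] v=[-0.7813 -1.0625 2.6250]

Answer: 4.4844 5.2188 10.8125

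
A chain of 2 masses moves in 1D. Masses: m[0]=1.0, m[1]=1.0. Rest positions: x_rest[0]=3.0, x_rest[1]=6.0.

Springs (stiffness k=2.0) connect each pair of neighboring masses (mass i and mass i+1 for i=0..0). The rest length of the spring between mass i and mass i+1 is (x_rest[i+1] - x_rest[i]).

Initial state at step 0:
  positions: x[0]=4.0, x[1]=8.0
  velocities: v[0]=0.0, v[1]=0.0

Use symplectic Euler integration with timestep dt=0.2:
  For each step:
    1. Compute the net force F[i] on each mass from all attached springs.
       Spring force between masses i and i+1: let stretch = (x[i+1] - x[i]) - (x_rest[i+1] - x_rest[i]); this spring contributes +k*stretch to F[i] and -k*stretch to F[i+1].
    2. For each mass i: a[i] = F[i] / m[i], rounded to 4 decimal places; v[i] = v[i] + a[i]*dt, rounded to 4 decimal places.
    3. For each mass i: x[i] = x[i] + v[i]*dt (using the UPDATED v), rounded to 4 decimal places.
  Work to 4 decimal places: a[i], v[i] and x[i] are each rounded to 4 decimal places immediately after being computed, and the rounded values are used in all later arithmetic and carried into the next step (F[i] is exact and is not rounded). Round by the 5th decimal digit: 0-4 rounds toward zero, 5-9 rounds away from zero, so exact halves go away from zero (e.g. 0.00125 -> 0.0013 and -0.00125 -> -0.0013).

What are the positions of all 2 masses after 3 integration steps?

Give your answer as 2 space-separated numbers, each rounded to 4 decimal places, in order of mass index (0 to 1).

Answer: 4.4180 7.5820

Derivation:
Step 0: x=[4.0000 8.0000] v=[0.0000 0.0000]
Step 1: x=[4.0800 7.9200] v=[0.4000 -0.4000]
Step 2: x=[4.2272 7.7728] v=[0.7360 -0.7360]
Step 3: x=[4.4180 7.5820] v=[0.9542 -0.9542]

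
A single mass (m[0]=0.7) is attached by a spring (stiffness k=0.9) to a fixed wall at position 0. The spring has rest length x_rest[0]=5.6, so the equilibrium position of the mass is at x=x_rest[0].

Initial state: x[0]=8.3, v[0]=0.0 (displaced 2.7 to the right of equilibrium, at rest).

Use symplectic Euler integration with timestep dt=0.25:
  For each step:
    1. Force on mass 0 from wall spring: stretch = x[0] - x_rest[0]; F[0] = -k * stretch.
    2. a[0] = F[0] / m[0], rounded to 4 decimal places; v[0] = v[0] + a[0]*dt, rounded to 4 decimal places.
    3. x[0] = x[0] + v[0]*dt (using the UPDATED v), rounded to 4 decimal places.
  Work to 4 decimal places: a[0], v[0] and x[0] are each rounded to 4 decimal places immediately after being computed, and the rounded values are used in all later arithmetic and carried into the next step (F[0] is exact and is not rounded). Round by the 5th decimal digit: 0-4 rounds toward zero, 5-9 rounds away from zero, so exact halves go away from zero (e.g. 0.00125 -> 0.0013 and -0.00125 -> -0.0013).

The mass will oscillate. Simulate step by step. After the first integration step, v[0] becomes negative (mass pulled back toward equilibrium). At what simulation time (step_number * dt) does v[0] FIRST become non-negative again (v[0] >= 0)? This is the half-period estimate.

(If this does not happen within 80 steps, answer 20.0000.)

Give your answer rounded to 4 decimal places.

Step 0: x=[8.3000] v=[0.0000]
Step 1: x=[8.0830] v=[-0.8679]
Step 2: x=[7.6665] v=[-1.6660]
Step 3: x=[7.0840] v=[-2.3302]
Step 4: x=[6.3822] v=[-2.8072]
Step 5: x=[5.6176] v=[-3.0586]
Step 6: x=[4.8515] v=[-3.0643]
Step 7: x=[4.1456] v=[-2.8237]
Step 8: x=[3.5566] v=[-2.3562]
Step 9: x=[3.1318] v=[-1.6994]
Step 10: x=[2.9053] v=[-0.9061]
Step 11: x=[2.8953] v=[-0.0400]
Step 12: x=[3.1027] v=[0.8294]
First v>=0 after going negative at step 12, time=3.0000

Answer: 3.0000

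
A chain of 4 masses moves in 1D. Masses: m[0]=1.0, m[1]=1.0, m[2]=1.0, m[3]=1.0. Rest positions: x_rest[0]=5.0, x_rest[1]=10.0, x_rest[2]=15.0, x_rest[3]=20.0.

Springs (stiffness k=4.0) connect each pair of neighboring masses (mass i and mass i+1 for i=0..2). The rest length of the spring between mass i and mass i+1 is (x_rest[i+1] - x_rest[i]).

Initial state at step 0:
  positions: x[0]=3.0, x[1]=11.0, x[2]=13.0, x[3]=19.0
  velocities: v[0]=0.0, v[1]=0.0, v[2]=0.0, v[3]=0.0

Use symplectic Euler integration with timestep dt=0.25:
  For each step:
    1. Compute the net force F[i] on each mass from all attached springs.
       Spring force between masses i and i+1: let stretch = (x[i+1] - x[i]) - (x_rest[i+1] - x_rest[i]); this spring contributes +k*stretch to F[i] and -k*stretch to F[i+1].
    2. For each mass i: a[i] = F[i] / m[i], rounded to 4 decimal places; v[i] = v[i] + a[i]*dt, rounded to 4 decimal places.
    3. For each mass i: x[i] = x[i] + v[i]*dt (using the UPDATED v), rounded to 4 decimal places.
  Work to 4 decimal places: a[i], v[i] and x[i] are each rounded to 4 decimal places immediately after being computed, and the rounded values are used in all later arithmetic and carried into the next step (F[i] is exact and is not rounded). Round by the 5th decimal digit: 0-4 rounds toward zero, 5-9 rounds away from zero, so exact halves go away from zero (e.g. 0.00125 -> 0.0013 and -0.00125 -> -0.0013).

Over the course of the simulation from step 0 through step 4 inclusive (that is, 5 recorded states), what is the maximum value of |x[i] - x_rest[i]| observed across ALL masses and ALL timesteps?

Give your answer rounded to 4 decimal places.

Step 0: x=[3.0000 11.0000 13.0000 19.0000] v=[0.0000 0.0000 0.0000 0.0000]
Step 1: x=[3.7500 9.5000 14.0000 18.7500] v=[3.0000 -6.0000 4.0000 -1.0000]
Step 2: x=[4.6875 7.6875 15.0625 18.5625] v=[3.7500 -7.2500 4.2500 -0.7500]
Step 3: x=[5.1250 6.9688 15.1563 18.7500] v=[1.7500 -2.8750 0.3750 0.7500]
Step 4: x=[4.7735 7.8360 14.1016 19.2891] v=[-1.4062 3.4687 -4.2188 2.1563]
Max displacement = 3.0312

Answer: 3.0312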